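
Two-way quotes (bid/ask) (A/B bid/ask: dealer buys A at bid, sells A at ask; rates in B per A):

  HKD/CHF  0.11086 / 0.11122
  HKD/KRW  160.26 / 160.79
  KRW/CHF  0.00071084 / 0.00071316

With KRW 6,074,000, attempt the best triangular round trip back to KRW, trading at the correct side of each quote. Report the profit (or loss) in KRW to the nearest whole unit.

Best loop KRW → CHF → HKD → KRW:
KRW 6,074,000 × 0.00071084 (sell KRW at bid) = CHF 4,317.64
CHF 4,317.64 ÷ 0.11122 (buy HKD at ask) = HKD 38,820.74
HKD 38,820.74 × 160.26 (sell HKD at bid) = KRW 6,221,411

Net profit: KRW 147,411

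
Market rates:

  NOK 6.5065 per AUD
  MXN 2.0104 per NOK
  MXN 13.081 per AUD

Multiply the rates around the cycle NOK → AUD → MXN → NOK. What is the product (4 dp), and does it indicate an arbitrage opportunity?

1.0000 (no arbitrage)

Around NOK → AUD → MXN → NOK: 1 ÷ 6.5065 × 13.081 ÷ 2.0104 = 1.000025
Product ≈ 1 (deviation 0.003%, within rounding noise).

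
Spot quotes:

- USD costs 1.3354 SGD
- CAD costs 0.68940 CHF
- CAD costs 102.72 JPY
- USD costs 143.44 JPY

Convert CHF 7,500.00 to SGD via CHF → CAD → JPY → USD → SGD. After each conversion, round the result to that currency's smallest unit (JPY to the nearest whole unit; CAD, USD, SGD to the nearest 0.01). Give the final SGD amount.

SGD 10,403.66

CHF 7,500.00 ÷ 0.68940 = CAD 10,879.03
CAD 10,879.03 × 102.72 = JPY 1,117,494
JPY 1,117,494 ÷ 143.44 = USD 7,790.67
USD 7,790.67 × 1.3354 = SGD 10,403.66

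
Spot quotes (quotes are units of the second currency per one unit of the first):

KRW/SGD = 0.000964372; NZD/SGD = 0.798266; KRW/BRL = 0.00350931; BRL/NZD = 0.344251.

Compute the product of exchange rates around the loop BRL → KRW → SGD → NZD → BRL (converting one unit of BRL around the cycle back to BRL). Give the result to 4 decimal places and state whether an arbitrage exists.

Around BRL → KRW → SGD → NZD → BRL: 1 ÷ 0.00350931 × 0.000964372 ÷ 0.798266 ÷ 0.344251 = 1.000000
Product ≈ 1 (deviation 0.000%, within rounding noise).

1.0000 (no arbitrage)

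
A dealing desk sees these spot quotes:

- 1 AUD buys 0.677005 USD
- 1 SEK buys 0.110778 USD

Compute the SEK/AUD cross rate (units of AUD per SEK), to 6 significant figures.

SEK/AUD = 0.163630

1 SEK × 0.110778 = 0.110778 USD
0.110778 USD ÷ 0.677005 = 0.16363 AUD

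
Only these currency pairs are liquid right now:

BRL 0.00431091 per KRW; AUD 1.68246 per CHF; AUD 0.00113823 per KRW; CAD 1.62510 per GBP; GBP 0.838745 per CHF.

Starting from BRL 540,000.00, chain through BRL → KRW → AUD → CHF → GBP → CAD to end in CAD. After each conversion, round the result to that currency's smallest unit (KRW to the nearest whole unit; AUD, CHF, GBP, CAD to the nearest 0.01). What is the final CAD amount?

CAD 115,510.14

BRL 540,000.00 ÷ 0.00431091 = KRW 125,263,575
KRW 125,263,575 × 0.00113823 = AUD 142,578.76
AUD 142,578.76 ÷ 1.68246 = CHF 84,744.22
CHF 84,744.22 × 0.838745 = GBP 71,078.79
GBP 71,078.79 × 1.62510 = CAD 115,510.14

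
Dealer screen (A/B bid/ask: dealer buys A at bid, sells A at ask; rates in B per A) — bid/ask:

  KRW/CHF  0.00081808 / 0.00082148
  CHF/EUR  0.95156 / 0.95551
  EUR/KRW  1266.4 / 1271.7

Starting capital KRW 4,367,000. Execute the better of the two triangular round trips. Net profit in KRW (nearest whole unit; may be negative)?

Net profit: KRW 7,881

Best loop KRW → EUR → CHF → KRW:
KRW 4,367,000 ÷ 1271.7 (buy EUR at ask) = EUR 3,433.99
EUR 3,433.99 ÷ 0.95551 (buy CHF at ask) = CHF 3,593.88
CHF 3,593.88 ÷ 0.00082148 (buy KRW at ask) = KRW 4,374,881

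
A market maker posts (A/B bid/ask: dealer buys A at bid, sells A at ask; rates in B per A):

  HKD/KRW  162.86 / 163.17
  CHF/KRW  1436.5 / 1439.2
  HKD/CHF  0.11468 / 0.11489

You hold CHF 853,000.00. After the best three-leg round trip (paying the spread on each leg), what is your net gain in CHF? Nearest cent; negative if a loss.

Net profit: CHF 8,196.06

Best loop CHF → KRW → HKD → CHF:
CHF 853,000.00 × 1436.5 (sell CHF at bid) = KRW 1,225,334,500
KRW 1,225,334,500 ÷ 163.17 (buy HKD at ask) = HKD 7,509,557.52
HKD 7,509,557.52 × 0.11468 (sell HKD at bid) = CHF 861,196.06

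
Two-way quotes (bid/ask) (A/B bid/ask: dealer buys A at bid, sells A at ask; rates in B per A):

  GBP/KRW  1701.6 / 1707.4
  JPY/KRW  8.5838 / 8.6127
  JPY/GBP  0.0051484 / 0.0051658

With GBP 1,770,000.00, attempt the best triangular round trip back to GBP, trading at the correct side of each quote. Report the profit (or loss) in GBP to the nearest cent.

Net profit: GBP 30,378.03

Best loop GBP → KRW → JPY → GBP:
GBP 1,770,000.00 × 1701.6 (sell GBP at bid) = KRW 3,011,832,000
KRW 3,011,832,000 ÷ 8.6127 (buy JPY at ask) = JPY 349,696,611
JPY 349,696,611 × 0.0051484 (sell JPY at bid) = GBP 1,800,378.03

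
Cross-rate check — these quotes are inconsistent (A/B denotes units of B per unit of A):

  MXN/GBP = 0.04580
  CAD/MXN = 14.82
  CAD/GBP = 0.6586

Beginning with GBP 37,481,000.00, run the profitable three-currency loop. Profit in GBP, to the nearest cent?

Profit: GBP 1,147,080.22

Profitable loop is GBP → CAD → MXN → GBP:
GBP 37,481,000.00 ÷ 0.6586 = CAD 56,910,112.36
CAD 56,910,112.36 × 14.82 = MXN 843,407,865.17
MXN 843,407,865.17 × 0.04580 = GBP 38,628,080.22
Profit = GBP 38,628,080.22 − GBP 37,481,000.00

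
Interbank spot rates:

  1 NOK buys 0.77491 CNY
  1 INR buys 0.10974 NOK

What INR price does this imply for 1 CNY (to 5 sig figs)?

CNY/INR = 11.759

1 CNY ÷ 0.77491 = 1.29047 NOK
1.29047 NOK ÷ 0.10974 = 11.7594 INR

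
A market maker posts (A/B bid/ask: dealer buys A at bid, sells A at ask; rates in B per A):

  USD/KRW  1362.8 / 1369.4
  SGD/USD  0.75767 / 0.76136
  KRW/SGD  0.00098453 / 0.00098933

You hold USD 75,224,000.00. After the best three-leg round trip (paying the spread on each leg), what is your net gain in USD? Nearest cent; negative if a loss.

Best loop USD → KRW → SGD → USD:
USD 75,224,000.00 × 1362.8 (sell USD at bid) = KRW 102,515,267,200
KRW 102,515,267,200 × 0.00098453 (sell KRW at bid) = SGD 100,929,356.02
SGD 100,929,356.02 × 0.75767 (sell SGD at bid) = USD 76,471,145.17

Net profit: USD 1,247,145.17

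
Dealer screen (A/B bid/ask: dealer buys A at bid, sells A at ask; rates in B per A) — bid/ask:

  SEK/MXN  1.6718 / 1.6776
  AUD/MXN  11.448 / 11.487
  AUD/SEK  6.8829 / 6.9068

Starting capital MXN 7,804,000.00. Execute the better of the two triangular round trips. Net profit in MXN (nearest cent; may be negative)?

Best loop MXN → AUD → SEK → MXN:
MXN 7,804,000.00 ÷ 11.487 (buy AUD at ask) = AUD 679,376.69
AUD 679,376.69 × 6.8829 (sell AUD at bid) = SEK 4,676,081.80
SEK 4,676,081.80 × 1.6718 (sell SEK at bid) = MXN 7,817,473.55

Net profit: MXN 13,473.55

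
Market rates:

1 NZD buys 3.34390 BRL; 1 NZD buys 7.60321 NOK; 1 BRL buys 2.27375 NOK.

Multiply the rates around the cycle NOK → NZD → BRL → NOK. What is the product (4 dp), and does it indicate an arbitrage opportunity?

Around NOK → NZD → BRL → NOK: 1 ÷ 7.60321 × 3.34390 × 2.27375 = 0.999998
Product ≈ 1 (deviation 0.000%, within rounding noise).

1.0000 (no arbitrage)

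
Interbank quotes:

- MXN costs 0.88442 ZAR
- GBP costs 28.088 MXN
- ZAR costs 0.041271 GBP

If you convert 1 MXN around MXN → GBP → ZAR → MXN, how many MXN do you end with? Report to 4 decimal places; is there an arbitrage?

Around MXN → GBP → ZAR → MXN: 1 ÷ 28.088 ÷ 0.041271 ÷ 0.88442 = 0.975384
Product < 1; profitable direction is MXN → ZAR → GBP → MXN.

0.9754 (arbitrage exists)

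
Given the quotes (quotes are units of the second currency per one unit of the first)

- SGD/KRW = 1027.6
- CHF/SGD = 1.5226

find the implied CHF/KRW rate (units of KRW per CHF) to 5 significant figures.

1 CHF × 1.5226 = 1.5226 SGD
1.5226 SGD × 1027.6 = 1564.62 KRW

CHF/KRW = 1564.6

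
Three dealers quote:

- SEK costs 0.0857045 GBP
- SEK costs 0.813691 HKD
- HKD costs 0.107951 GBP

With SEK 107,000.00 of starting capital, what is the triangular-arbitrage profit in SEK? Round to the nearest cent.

Profitable loop is SEK → HKD → GBP → SEK:
SEK 107,000.00 × 0.813691 = HKD 87,064.94
HKD 87,064.94 × 0.107951 = GBP 9,398.75
GBP 9,398.75 ÷ 0.0857045 = SEK 109,664.57
Profit = SEK 109,664.57 − SEK 107,000.00

Profit: SEK 2,664.57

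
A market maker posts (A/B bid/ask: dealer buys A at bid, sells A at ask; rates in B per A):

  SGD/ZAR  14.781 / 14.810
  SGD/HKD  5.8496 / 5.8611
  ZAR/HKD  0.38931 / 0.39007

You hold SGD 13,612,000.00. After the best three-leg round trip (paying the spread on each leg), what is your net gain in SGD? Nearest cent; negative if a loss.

Best loop SGD → HKD → ZAR → SGD:
SGD 13,612,000.00 × 5.8496 (sell SGD at bid) = HKD 79,624,755.20
HKD 79,624,755.20 ÷ 0.39007 (buy ZAR at ask) = ZAR 204,129,400.36
ZAR 204,129,400.36 ÷ 14.810 (buy SGD at ask) = SGD 13,783,214.07

Net profit: SGD 171,214.07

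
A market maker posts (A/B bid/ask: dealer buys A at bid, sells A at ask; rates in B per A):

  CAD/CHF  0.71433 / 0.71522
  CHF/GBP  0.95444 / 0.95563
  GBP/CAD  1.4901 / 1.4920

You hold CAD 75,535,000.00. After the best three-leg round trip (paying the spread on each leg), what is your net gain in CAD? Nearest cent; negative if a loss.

Best loop CAD → CHF → GBP → CAD:
CAD 75,535,000.00 × 0.71433 (sell CAD at bid) = CHF 53,956,916.55
CHF 53,956,916.55 × 0.95444 (sell CHF at bid) = GBP 51,498,639.43
GBP 51,498,639.43 × 1.4901 (sell GBP at bid) = CAD 76,738,122.62

Net profit: CAD 1,203,122.62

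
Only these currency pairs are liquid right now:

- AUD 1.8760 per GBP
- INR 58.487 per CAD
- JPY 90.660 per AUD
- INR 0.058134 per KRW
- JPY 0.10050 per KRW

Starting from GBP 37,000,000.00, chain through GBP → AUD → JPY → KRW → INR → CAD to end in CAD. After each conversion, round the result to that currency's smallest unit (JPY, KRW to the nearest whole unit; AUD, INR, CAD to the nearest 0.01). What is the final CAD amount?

CAD 62,237,920.27

GBP 37,000,000.00 × 1.8760 = AUD 69,412,000.00
AUD 69,412,000.00 × 90.660 = JPY 6,292,891,920
JPY 6,292,891,920 ÷ 0.10050 = KRW 62,615,840,000
KRW 62,615,840,000 × 0.058134 = INR 3,640,109,242.56
INR 3,640,109,242.56 ÷ 58.487 = CAD 62,237,920.27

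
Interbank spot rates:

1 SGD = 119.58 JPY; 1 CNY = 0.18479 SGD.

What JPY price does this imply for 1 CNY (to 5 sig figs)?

CNY/JPY = 22.097

1 CNY × 0.18479 = 0.18479 SGD
0.18479 SGD × 119.58 = 22.0972 JPY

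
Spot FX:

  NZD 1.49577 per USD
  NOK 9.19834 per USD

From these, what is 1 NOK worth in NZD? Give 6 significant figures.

NOK/NZD = 0.162613

1 NOK ÷ 9.19834 = 0.108715 USD
0.108715 USD × 1.49577 = 0.162613 NZD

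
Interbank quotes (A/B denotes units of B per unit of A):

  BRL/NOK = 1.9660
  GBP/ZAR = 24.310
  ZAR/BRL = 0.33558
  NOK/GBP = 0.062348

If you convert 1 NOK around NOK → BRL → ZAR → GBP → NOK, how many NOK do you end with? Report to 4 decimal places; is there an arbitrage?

1.0000 (no arbitrage)

Around NOK → BRL → ZAR → GBP → NOK: 1 ÷ 1.9660 ÷ 0.33558 ÷ 24.310 ÷ 0.062348 = 1.000030
Product ≈ 1 (deviation 0.003%, within rounding noise).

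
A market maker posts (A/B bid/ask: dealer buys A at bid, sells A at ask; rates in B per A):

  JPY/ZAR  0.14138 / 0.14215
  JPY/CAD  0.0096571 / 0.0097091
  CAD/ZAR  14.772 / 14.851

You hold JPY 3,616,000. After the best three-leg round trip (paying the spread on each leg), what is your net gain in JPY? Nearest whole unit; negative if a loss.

Best loop JPY → CAD → ZAR → JPY:
JPY 3,616,000 × 0.0096571 (sell JPY at bid) = CAD 34,920.07
CAD 34,920.07 × 14.772 (sell CAD at bid) = ZAR 515,839.33
ZAR 515,839.33 ÷ 0.14215 (buy JPY at ask) = JPY 3,628,838

Net profit: JPY 12,838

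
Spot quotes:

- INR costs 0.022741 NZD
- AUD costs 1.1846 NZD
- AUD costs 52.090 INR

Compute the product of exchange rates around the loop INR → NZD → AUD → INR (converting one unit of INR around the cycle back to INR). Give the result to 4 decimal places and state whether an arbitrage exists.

1.0000 (no arbitrage)

Around INR → NZD → AUD → INR: 1 × 0.022741 ÷ 1.1846 × 52.090 = 0.999982
Product ≈ 1 (deviation 0.002%, within rounding noise).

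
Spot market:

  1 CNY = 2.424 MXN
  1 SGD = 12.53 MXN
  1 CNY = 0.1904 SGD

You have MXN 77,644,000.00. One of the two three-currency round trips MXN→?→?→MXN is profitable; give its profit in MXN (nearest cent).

Profitable loop is MXN → SGD → CNY → MXN:
MXN 77,644,000.00 ÷ 12.53 = SGD 6,196,648.04
SGD 6,196,648.04 ÷ 0.1904 = CNY 32,545,420.40
CNY 32,545,420.40 × 2.424 = MXN 78,890,099.06
Profit = MXN 78,890,099.06 − MXN 77,644,000.00

Profit: MXN 1,246,099.06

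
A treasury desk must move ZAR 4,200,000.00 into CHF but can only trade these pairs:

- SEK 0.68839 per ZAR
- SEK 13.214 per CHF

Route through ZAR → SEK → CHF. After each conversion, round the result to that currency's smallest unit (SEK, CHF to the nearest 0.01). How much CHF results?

CHF 218,801.12

ZAR 4,200,000.00 × 0.68839 = SEK 2,891,238.00
SEK 2,891,238.00 ÷ 13.214 = CHF 218,801.12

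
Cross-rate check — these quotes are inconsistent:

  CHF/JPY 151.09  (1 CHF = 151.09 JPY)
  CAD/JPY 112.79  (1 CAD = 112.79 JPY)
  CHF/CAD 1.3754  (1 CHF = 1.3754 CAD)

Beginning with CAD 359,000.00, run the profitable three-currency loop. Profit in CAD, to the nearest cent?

Profit: CAD 9,602.56

Profitable loop is CAD → JPY → CHF → CAD:
CAD 359,000.00 × 112.79 = JPY 40,491,610
JPY 40,491,610 ÷ 151.09 = CHF 267,996.62
CHF 267,996.62 × 1.3754 = CAD 368,602.56
Profit = CAD 368,602.56 − CAD 359,000.00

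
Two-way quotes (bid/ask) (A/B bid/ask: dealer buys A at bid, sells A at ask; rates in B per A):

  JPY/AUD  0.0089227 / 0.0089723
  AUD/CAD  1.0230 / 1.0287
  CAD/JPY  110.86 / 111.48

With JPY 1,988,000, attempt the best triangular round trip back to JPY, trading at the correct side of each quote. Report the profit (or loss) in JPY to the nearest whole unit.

Net profit: JPY 23,700

Best loop JPY → AUD → CAD → JPY:
JPY 1,988,000 × 0.0089227 (sell JPY at bid) = AUD 17,738.33
AUD 17,738.33 × 1.0230 (sell AUD at bid) = CAD 18,146.31
CAD 18,146.31 × 110.86 (sell CAD at bid) = JPY 2,011,700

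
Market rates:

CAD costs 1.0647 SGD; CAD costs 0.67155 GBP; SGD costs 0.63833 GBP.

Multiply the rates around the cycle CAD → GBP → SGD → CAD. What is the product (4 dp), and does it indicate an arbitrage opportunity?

0.9881 (arbitrage exists)

Around CAD → GBP → SGD → CAD: 1 × 0.67155 ÷ 0.63833 ÷ 1.0647 = 0.988111
Product < 1; profitable direction is CAD → SGD → GBP → CAD.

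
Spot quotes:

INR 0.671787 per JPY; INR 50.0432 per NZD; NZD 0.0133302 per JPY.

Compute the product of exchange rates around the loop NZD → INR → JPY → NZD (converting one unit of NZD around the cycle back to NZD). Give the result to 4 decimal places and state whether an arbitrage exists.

Around NZD → INR → JPY → NZD: 1 × 50.0432 ÷ 0.671787 × 0.0133302 = 0.993002
Product < 1; profitable direction is NZD → JPY → INR → NZD.

0.9930 (arbitrage exists)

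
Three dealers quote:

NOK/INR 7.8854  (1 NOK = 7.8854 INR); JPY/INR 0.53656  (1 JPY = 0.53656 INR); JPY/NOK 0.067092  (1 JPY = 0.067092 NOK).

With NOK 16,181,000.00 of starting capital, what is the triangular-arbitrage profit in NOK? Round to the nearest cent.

Profitable loop is NOK → JPY → INR → NOK:
NOK 16,181,000.00 ÷ 0.067092 = JPY 241,176,295
JPY 241,176,295 × 0.53656 = INR 129,405,552.97
INR 129,405,552.97 ÷ 7.8854 = NOK 16,410,778.52
Profit = NOK 16,410,778.52 − NOK 16,181,000.00

Profit: NOK 229,778.52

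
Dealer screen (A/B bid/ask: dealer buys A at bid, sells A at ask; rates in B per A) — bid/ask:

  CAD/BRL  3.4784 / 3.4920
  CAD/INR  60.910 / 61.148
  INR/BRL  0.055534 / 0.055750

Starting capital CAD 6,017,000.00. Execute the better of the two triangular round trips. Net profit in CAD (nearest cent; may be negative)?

Net profit: CAD 122,491.54

Best loop CAD → BRL → INR → CAD:
CAD 6,017,000.00 × 3.4784 (sell CAD at bid) = BRL 20,929,532.80
BRL 20,929,532.80 ÷ 0.055750 (buy INR at ask) = INR 375,417,628.70
INR 375,417,628.70 ÷ 61.148 (buy CAD at ask) = CAD 6,139,491.54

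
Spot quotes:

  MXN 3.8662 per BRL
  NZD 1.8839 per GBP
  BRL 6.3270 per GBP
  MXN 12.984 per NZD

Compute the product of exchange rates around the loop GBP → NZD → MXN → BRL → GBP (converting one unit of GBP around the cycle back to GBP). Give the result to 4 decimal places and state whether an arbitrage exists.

1.0000 (no arbitrage)

Around GBP → NZD → MXN → BRL → GBP: 1 × 1.8839 × 12.984 ÷ 3.8662 ÷ 6.3270 = 0.999964
Product ≈ 1 (deviation 0.004%, within rounding noise).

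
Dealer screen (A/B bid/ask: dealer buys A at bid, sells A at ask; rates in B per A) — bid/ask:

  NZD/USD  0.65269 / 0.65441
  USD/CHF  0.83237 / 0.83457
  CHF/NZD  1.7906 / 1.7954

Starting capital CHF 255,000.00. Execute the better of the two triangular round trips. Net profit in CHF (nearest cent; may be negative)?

Net profit: CHF 5,055.63

Best loop CHF → USD → NZD → CHF:
CHF 255,000.00 ÷ 0.83457 (buy USD at ask) = USD 305,546.57
USD 305,546.57 ÷ 0.65441 (buy NZD at ask) = NZD 466,903.88
NZD 466,903.88 ÷ 1.7954 (buy CHF at ask) = CHF 260,055.63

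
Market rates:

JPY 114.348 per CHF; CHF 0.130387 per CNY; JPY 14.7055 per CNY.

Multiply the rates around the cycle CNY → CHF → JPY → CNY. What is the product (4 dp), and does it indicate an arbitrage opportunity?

Around CNY → CHF → JPY → CNY: 1 × 0.130387 × 114.348 ÷ 14.7055 = 1.013872
Product > 1; profitable direction is CNY → CHF → JPY → CNY.

1.0139 (arbitrage exists)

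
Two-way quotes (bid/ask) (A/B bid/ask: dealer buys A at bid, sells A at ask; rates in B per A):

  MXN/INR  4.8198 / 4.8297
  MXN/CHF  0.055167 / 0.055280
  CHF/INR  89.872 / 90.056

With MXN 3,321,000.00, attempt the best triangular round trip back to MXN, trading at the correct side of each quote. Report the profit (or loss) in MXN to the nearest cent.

Best loop MXN → CHF → INR → MXN:
MXN 3,321,000.00 × 0.055167 (sell MXN at bid) = CHF 183,209.61
CHF 183,209.61 × 89.872 (sell CHF at bid) = INR 16,465,413.80
INR 16,465,413.80 ÷ 4.8297 (buy MXN at ask) = MXN 3,409,200.12

Net profit: MXN 88,200.12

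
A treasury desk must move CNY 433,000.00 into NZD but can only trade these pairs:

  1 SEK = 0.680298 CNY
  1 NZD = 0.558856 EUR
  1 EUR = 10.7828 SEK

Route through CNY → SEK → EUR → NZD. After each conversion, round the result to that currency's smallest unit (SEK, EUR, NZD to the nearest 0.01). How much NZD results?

NZD 105,622.70

CNY 433,000.00 ÷ 0.680298 = SEK 636,485.78
SEK 636,485.78 ÷ 10.7828 = EUR 59,027.88
EUR 59,027.88 ÷ 0.558856 = NZD 105,622.70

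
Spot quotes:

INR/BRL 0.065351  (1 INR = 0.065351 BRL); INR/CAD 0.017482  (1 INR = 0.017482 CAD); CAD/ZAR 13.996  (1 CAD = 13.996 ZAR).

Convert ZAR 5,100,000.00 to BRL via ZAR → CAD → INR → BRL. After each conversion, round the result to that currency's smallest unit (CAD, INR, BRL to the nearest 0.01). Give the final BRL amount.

BRL 1,362,157.64

ZAR 5,100,000.00 ÷ 13.996 = CAD 364,389.83
CAD 364,389.83 ÷ 0.017482 = INR 20,843,715.25
INR 20,843,715.25 × 0.065351 = BRL 1,362,157.64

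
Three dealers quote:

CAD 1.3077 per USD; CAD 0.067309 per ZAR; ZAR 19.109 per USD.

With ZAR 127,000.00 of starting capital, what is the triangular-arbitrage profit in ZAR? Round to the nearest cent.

Profit: ZAR 2,122.15

Profitable loop is ZAR → USD → CAD → ZAR:
ZAR 127,000.00 ÷ 19.109 = USD 6,646.08
USD 6,646.08 × 1.3077 = CAD 8,691.08
CAD 8,691.08 ÷ 0.067309 = ZAR 129,122.15
Profit = ZAR 129,122.15 − ZAR 127,000.00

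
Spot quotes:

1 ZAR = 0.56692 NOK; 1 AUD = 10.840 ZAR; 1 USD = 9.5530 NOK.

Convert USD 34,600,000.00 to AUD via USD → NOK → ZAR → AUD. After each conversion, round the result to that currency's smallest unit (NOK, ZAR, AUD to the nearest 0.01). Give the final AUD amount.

USD 34,600,000.00 × 9.5530 = NOK 330,533,800.00
NOK 330,533,800.00 ÷ 0.56692 = ZAR 583,034,290.55
ZAR 583,034,290.55 ÷ 10.840 = AUD 53,785,451.16

AUD 53,785,451.16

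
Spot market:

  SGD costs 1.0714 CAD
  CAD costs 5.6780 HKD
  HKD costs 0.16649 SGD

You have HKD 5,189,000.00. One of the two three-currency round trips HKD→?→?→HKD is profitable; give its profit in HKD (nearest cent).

Profit: HKD 66,558.25

Profitable loop is HKD → SGD → CAD → HKD:
HKD 5,189,000.00 × 0.16649 = SGD 863,916.61
SGD 863,916.61 × 1.0714 = CAD 925,600.26
CAD 925,600.26 × 5.6780 = HKD 5,255,558.25
Profit = HKD 5,255,558.25 − HKD 5,189,000.00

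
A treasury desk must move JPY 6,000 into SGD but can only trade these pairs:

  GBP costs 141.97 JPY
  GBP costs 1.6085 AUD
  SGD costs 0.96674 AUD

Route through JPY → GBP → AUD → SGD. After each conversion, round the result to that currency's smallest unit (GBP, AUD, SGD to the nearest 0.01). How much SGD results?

SGD 70.32

JPY 6,000 ÷ 141.97 = GBP 42.26
GBP 42.26 × 1.6085 = AUD 67.98
AUD 67.98 ÷ 0.96674 = SGD 70.32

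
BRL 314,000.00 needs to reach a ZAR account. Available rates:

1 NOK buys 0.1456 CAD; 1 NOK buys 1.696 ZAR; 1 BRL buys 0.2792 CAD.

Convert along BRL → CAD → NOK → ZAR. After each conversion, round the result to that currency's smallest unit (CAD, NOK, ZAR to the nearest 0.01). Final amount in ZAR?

ZAR 1,021,197.01

BRL 314,000.00 × 0.2792 = CAD 87,668.80
CAD 87,668.80 ÷ 0.1456 = NOK 602,120.88
NOK 602,120.88 × 1.696 = ZAR 1,021,197.01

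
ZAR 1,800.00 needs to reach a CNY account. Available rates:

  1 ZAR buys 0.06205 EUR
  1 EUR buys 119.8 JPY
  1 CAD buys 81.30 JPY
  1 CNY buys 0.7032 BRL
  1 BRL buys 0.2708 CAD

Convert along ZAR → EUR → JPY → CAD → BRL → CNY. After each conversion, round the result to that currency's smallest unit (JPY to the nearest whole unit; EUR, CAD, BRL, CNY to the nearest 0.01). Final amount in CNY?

CNY 864.26

ZAR 1,800.00 × 0.06205 = EUR 111.69
EUR 111.69 × 119.8 = JPY 13,380
JPY 13,380 ÷ 81.30 = CAD 164.58
CAD 164.58 ÷ 0.2708 = BRL 607.75
BRL 607.75 ÷ 0.7032 = CNY 864.26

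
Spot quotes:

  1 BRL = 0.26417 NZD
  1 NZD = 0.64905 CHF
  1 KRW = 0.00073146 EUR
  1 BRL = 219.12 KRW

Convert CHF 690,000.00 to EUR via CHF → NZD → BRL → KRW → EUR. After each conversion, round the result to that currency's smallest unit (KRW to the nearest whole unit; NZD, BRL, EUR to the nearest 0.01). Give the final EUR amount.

CHF 690,000.00 ÷ 0.64905 = NZD 1,063,092.21
NZD 1,063,092.21 ÷ 0.26417 = BRL 4,024,273.04
BRL 4,024,273.04 × 219.12 = KRW 881,798,709
KRW 881,798,709 × 0.00073146 = EUR 645,000.48

EUR 645,000.48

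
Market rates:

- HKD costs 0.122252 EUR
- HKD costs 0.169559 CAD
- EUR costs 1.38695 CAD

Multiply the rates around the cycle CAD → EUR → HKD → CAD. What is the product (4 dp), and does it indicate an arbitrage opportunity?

1.0000 (no arbitrage)

Around CAD → EUR → HKD → CAD: 1 ÷ 1.38695 ÷ 0.122252 × 0.169559 = 1.000009
Product ≈ 1 (deviation 0.001%, within rounding noise).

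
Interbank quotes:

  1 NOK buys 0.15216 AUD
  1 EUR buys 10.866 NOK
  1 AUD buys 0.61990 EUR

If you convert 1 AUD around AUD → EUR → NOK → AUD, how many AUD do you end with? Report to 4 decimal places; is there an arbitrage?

Around AUD → EUR → NOK → AUD: 1 × 0.61990 × 10.866 × 0.15216 = 1.024924
Product > 1; profitable direction is AUD → EUR → NOK → AUD.

1.0249 (arbitrage exists)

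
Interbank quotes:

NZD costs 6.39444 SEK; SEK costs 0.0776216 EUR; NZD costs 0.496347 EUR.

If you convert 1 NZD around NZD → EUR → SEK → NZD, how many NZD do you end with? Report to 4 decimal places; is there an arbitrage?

1.0000 (no arbitrage)

Around NZD → EUR → SEK → NZD: 1 × 0.496347 ÷ 0.0776216 ÷ 6.39444 = 1.000001
Product ≈ 1 (deviation 0.000%, within rounding noise).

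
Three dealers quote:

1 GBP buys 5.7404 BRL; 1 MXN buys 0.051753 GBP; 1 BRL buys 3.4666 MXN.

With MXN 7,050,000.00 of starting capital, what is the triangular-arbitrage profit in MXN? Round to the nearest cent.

Profit: MXN 210,566.97

Profitable loop is MXN → GBP → BRL → MXN:
MXN 7,050,000.00 × 0.051753 = GBP 364,858.65
GBP 364,858.65 × 5.7404 = BRL 2,094,434.59
BRL 2,094,434.59 × 3.4666 = MXN 7,260,566.97
Profit = MXN 7,260,566.97 − MXN 7,050,000.00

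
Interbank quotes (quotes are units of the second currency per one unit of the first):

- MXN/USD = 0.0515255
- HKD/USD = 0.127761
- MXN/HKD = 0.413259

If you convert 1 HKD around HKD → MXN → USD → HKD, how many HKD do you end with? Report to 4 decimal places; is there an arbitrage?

Around HKD → MXN → USD → HKD: 1 ÷ 0.413259 × 0.0515255 ÷ 0.127761 = 0.975892
Product < 1; profitable direction is HKD → USD → MXN → HKD.

0.9759 (arbitrage exists)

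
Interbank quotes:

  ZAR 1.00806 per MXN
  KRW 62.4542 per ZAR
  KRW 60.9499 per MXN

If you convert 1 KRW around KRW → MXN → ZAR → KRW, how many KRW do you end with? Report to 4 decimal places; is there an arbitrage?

Around KRW → MXN → ZAR → KRW: 1 ÷ 60.9499 × 1.00806 × 62.4542 = 1.032940
Product > 1; profitable direction is KRW → MXN → ZAR → KRW.

1.0329 (arbitrage exists)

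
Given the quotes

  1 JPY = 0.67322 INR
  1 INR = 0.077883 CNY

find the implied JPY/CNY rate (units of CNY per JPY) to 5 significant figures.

JPY/CNY = 0.052432

1 JPY × 0.67322 = 0.67322 INR
0.67322 INR × 0.077883 = 0.0524324 CNY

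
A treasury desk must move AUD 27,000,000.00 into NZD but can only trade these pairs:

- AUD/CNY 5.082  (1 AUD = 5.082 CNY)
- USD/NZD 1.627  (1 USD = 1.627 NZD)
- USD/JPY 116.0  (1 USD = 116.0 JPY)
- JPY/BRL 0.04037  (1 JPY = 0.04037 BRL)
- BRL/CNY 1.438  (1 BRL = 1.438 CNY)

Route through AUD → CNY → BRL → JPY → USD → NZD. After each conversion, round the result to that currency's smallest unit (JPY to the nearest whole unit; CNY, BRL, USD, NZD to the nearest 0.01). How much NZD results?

AUD 27,000,000.00 × 5.082 = CNY 137,214,000.00
CNY 137,214,000.00 ÷ 1.438 = BRL 95,420,027.82
BRL 95,420,027.82 ÷ 0.04037 = JPY 2,363,637,053
JPY 2,363,637,053 ÷ 116.0 = USD 20,376,181.49
USD 20,376,181.49 × 1.627 = NZD 33,152,047.28

NZD 33,152,047.28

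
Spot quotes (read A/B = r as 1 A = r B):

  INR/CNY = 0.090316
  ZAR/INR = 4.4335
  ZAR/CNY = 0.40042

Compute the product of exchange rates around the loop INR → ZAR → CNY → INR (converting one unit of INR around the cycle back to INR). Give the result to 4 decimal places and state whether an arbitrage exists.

Around INR → ZAR → CNY → INR: 1 ÷ 4.4335 × 0.40042 ÷ 0.090316 = 1.000010
Product ≈ 1 (deviation 0.001%, within rounding noise).

1.0000 (no arbitrage)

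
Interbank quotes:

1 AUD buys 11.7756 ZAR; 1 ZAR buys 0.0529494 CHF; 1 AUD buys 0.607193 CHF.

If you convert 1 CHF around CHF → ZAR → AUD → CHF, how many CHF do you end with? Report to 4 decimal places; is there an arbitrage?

Around CHF → ZAR → AUD → CHF: 1 ÷ 0.0529494 ÷ 11.7756 × 0.607193 = 0.973829
Product < 1; profitable direction is CHF → AUD → ZAR → CHF.

0.9738 (arbitrage exists)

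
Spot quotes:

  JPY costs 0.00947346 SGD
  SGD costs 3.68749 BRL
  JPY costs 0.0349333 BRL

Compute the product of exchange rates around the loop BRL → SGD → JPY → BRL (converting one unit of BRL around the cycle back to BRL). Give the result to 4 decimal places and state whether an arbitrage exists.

Around BRL → SGD → JPY → BRL: 1 ÷ 3.68749 ÷ 0.00947346 × 0.0349333 = 1.000000
Product ≈ 1 (deviation 0.000%, within rounding noise).

1.0000 (no arbitrage)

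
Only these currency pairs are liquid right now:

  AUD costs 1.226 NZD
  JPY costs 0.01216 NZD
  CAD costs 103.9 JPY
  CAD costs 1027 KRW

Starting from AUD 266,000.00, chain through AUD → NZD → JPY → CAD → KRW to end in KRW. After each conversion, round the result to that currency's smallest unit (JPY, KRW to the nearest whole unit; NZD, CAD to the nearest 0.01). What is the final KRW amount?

KRW 265,090,051

AUD 266,000.00 × 1.226 = NZD 326,116.00
NZD 326,116.00 ÷ 0.01216 = JPY 26,818,750
JPY 26,818,750 ÷ 103.9 = CAD 258,120.79
CAD 258,120.79 × 1027 = KRW 265,090,051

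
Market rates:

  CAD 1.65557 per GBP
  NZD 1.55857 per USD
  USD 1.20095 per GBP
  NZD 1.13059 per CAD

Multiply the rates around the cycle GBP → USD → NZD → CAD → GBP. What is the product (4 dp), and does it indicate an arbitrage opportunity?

Around GBP → USD → NZD → CAD → GBP: 1 × 1.20095 × 1.55857 ÷ 1.13059 ÷ 1.65557 = 0.999997
Product ≈ 1 (deviation 0.000%, within rounding noise).

1.0000 (no arbitrage)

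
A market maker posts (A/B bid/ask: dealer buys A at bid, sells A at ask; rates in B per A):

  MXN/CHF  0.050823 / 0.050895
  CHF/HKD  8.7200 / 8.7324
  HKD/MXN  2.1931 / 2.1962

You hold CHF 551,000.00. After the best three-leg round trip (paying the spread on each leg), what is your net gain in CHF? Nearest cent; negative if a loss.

Net profit: CHF 13,509.13

Best loop CHF → MXN → HKD → CHF:
CHF 551,000.00 ÷ 0.050895 (buy MXN at ask) = MXN 10,826,210.83
MXN 10,826,210.83 ÷ 2.1962 (buy HKD at ask) = HKD 4,929,519.55
HKD 4,929,519.55 ÷ 8.7324 (buy CHF at ask) = CHF 564,509.13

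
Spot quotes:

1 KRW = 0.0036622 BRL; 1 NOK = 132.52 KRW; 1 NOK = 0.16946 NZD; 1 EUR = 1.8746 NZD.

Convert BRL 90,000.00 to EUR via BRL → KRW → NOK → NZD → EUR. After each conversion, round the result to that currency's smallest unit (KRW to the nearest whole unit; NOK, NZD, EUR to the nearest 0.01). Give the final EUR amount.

EUR 16,764.00

BRL 90,000.00 ÷ 0.0036622 = KRW 24,575,392
KRW 24,575,392 ÷ 132.52 = NOK 185,446.66
NOK 185,446.66 × 0.16946 = NZD 31,425.79
NZD 31,425.79 ÷ 1.8746 = EUR 16,764.00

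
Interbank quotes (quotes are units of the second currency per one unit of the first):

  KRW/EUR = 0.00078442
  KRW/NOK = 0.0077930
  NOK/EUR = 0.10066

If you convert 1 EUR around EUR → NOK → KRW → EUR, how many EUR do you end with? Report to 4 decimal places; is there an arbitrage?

1.0000 (no arbitrage)

Around EUR → NOK → KRW → EUR: 1 ÷ 0.10066 ÷ 0.0077930 × 0.00078442 = 0.999970
Product ≈ 1 (deviation 0.003%, within rounding noise).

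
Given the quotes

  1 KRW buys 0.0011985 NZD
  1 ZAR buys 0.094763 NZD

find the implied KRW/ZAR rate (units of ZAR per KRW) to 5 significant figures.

1 KRW × 0.0011985 = 0.0011985 NZD
0.0011985 NZD ÷ 0.094763 = 0.0126473 ZAR

KRW/ZAR = 0.012647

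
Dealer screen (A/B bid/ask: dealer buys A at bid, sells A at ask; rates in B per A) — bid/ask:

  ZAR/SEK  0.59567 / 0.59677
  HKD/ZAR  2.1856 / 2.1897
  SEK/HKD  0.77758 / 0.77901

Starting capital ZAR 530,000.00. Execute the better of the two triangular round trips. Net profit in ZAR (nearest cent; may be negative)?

Best loop ZAR → SEK → HKD → ZAR:
ZAR 530,000.00 × 0.59567 (sell ZAR at bid) = SEK 315,705.10
SEK 315,705.10 × 0.77758 (sell SEK at bid) = HKD 245,485.97
HKD 245,485.97 × 2.1856 (sell HKD at bid) = ZAR 536,534.14

Net profit: ZAR 6,534.14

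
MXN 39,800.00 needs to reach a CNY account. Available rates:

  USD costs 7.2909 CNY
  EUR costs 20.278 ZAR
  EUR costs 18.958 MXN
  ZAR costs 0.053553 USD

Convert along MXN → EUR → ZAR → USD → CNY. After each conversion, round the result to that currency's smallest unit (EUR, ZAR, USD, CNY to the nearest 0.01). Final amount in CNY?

CNY 16,621.94

MXN 39,800.00 ÷ 18.958 = EUR 2,099.38
EUR 2,099.38 × 20.278 = ZAR 42,571.23
ZAR 42,571.23 × 0.053553 = USD 2,279.82
USD 2,279.82 × 7.2909 = CNY 16,621.94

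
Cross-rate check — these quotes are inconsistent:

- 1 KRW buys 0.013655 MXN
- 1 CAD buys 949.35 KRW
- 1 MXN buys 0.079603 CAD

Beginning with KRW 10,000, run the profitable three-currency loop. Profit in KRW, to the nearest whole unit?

Profitable loop is KRW → MXN → CAD → KRW:
KRW 10,000 × 0.013655 = MXN 136.55
MXN 136.55 × 0.079603 = CAD 10.87
CAD 10.87 × 949.35 = KRW 10,319
Profit = KRW 10,319 − KRW 10,000

Profit: KRW 319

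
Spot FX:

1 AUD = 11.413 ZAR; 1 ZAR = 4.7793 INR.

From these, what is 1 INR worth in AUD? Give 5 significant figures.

1 INR ÷ 4.7793 = 0.209236 ZAR
0.209236 ZAR ÷ 11.413 = 0.0183331 AUD

INR/AUD = 0.018333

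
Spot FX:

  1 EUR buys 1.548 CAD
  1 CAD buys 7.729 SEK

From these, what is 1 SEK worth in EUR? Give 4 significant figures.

1 SEK ÷ 7.729 = 0.129383 CAD
0.129383 CAD ÷ 1.548 = 0.0835806 EUR

SEK/EUR = 0.08358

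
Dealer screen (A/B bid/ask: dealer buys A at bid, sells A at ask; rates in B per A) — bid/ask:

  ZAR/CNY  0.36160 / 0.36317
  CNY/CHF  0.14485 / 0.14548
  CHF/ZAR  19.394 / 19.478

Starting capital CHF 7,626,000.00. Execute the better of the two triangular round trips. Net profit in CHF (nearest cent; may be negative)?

Net profit: CHF 120,599.68

Best loop CHF → ZAR → CNY → CHF:
CHF 7,626,000.00 × 19.394 (sell CHF at bid) = ZAR 147,898,644.00
ZAR 147,898,644.00 × 0.36160 (sell ZAR at bid) = CNY 53,480,149.67
CNY 53,480,149.67 × 0.14485 (sell CNY at bid) = CHF 7,746,599.68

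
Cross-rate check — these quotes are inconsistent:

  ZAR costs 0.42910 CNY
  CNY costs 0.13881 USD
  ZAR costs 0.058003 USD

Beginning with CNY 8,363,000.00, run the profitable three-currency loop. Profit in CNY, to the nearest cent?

Profitable loop is CNY → USD → ZAR → CNY:
CNY 8,363,000.00 × 0.13881 = USD 1,160,868.03
USD 1,160,868.03 ÷ 0.058003 = ZAR 20,013,930.83
ZAR 20,013,930.83 × 0.42910 = CNY 8,587,977.72
Profit = CNY 8,587,977.72 − CNY 8,363,000.00

Profit: CNY 224,977.72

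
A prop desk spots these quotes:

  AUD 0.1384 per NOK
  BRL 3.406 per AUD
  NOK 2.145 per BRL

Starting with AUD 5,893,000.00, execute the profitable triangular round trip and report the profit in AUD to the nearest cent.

Profitable loop is AUD → BRL → NOK → AUD:
AUD 5,893,000.00 × 3.406 = BRL 20,071,558.00
BRL 20,071,558.00 × 2.145 = NOK 43,053,491.91
NOK 43,053,491.91 × 0.1384 = AUD 5,958,603.28
Profit = AUD 5,958,603.28 − AUD 5,893,000.00

Profit: AUD 65,603.28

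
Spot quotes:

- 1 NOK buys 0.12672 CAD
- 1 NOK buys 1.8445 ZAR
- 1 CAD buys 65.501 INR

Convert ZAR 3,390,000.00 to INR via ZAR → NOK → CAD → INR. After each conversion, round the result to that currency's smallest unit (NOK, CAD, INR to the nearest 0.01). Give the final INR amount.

ZAR 3,390,000.00 ÷ 1.8445 = NOK 1,837,896.45
NOK 1,837,896.45 × 0.12672 = CAD 232,898.24
CAD 232,898.24 × 65.501 = INR 15,255,067.62

INR 15,255,067.62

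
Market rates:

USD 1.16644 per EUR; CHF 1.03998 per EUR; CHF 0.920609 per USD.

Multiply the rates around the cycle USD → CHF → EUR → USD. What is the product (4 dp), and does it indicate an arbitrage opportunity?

1.0326 (arbitrage exists)

Around USD → CHF → EUR → USD: 1 × 0.920609 ÷ 1.03998 × 1.16644 = 1.032554
Product > 1; profitable direction is USD → CHF → EUR → USD.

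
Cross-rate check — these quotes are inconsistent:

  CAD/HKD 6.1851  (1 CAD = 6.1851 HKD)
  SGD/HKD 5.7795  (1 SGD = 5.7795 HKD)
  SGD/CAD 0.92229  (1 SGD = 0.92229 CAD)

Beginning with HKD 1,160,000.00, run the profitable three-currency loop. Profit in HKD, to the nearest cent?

Profitable loop is HKD → CAD → SGD → HKD:
HKD 1,160,000.00 ÷ 6.1851 = CAD 187,547.49
CAD 187,547.49 ÷ 0.92229 = SGD 203,349.81
SGD 203,349.81 × 5.7795 = HKD 1,175,260.21
Profit = HKD 1,175,260.21 − HKD 1,160,000.00

Profit: HKD 15,260.21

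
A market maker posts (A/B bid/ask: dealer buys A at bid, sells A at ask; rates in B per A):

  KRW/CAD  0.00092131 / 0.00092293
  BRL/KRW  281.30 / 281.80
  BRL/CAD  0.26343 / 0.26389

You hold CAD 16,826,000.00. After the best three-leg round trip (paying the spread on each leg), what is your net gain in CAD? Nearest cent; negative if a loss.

Best loop CAD → KRW → BRL → CAD:
CAD 16,826,000.00 ÷ 0.00092293 (buy KRW at ask) = KRW 18,231,068,445
KRW 18,231,068,445 ÷ 281.80 (buy BRL at ask) = BRL 64,695,061.91
BRL 64,695,061.91 × 0.26343 (sell BRL at bid) = CAD 17,042,620.16

Net profit: CAD 216,620.16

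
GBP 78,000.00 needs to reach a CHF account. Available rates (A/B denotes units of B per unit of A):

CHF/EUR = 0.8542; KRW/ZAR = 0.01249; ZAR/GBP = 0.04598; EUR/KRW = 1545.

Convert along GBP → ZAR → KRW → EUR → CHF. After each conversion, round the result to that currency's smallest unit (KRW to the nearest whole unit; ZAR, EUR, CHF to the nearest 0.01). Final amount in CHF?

GBP 78,000.00 ÷ 0.04598 = ZAR 1,696,389.73
ZAR 1,696,389.73 ÷ 0.01249 = KRW 135,819,834
KRW 135,819,834 ÷ 1545 = EUR 87,909.28
EUR 87,909.28 ÷ 0.8542 = CHF 102,914.17

CHF 102,914.17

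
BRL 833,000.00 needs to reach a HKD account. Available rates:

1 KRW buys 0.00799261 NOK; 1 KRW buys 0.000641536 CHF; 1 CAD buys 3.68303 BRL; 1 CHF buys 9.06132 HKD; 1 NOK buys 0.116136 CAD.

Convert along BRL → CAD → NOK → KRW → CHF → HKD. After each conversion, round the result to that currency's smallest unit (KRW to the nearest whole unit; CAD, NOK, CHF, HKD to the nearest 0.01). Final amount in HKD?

BRL 833,000.00 ÷ 3.68303 = CAD 226,172.47
CAD 226,172.47 ÷ 0.116136 = NOK 1,947,479.42
NOK 1,947,479.42 ÷ 0.00799261 = KRW 243,660,008
KRW 243,660,008 × 0.000641536 = CHF 156,316.67
CHF 156,316.67 × 9.06132 = HKD 1,416,435.37

HKD 1,416,435.37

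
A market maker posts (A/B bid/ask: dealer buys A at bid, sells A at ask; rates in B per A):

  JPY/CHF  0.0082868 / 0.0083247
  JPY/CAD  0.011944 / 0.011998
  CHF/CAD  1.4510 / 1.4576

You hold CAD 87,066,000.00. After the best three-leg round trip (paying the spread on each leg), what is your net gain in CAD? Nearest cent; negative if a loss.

Best loop CAD → JPY → CHF → CAD:
CAD 87,066,000.00 ÷ 0.011998 (buy JPY at ask) = JPY 7,256,709,452
JPY 7,256,709,452 × 0.0082868 (sell JPY at bid) = CHF 60,134,899.88
CHF 60,134,899.88 × 1.4510 (sell CHF at bid) = CAD 87,255,739.73

Net profit: CAD 189,739.73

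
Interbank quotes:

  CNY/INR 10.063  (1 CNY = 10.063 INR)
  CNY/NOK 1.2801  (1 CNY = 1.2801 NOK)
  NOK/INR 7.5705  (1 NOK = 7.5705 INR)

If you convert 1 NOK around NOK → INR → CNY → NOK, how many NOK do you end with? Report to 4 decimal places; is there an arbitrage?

Around NOK → INR → CNY → NOK: 1 × 7.5705 ÷ 10.063 × 1.2801 = 0.963033
Product < 1; profitable direction is NOK → CNY → INR → NOK.

0.9630 (arbitrage exists)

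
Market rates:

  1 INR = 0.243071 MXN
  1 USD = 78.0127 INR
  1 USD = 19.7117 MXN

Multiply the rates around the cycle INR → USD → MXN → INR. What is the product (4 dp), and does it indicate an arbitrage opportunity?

1.0395 (arbitrage exists)

Around INR → USD → MXN → INR: 1 ÷ 78.0127 × 19.7117 ÷ 0.243071 = 1.039503
Product > 1; profitable direction is INR → USD → MXN → INR.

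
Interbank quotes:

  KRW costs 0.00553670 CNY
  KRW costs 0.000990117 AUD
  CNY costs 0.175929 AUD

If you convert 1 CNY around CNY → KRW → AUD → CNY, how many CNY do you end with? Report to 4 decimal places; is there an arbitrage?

Around CNY → KRW → AUD → CNY: 1 ÷ 0.00553670 × 0.000990117 ÷ 0.175929 = 1.016478
Product > 1; profitable direction is CNY → KRW → AUD → CNY.

1.0165 (arbitrage exists)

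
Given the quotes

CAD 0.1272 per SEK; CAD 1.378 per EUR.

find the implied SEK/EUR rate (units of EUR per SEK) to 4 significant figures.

SEK/EUR = 0.09231

1 SEK × 0.1272 = 0.1272 CAD
0.1272 CAD ÷ 1.378 = 0.0923077 EUR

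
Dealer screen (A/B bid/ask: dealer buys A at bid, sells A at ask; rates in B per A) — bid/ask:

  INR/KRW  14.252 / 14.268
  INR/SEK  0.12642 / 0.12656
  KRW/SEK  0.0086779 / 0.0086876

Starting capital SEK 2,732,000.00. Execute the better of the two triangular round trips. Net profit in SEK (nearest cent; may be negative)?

Net profit: SEK 54,336.50

Best loop SEK → KRW → INR → SEK:
SEK 2,732,000.00 ÷ 0.0086876 (buy KRW at ask) = KRW 314,471,200
KRW 314,471,200 ÷ 14.268 (buy INR at ask) = INR 22,040,314.01
INR 22,040,314.01 × 0.12642 (sell INR at bid) = SEK 2,786,336.50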